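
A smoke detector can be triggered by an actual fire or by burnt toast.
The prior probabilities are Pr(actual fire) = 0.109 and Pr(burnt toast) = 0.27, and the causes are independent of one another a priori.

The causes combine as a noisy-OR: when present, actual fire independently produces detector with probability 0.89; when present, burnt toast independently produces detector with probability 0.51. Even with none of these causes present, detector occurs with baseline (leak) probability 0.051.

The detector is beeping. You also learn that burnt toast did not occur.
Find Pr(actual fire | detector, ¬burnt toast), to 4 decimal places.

Pr(actual fire | detector, ¬burnt toast) ≈ 0.6824

Under noisy-OR, P(detector | causes) = 1 − (1−0.051)·∏(1−qᵢ) over the active causes.
Enumerate both values of actual fire and weight by the priors:
  P(detector | ¬burnt toast) = 0.051×0.891 + 0.89561×0.109
        = 0.045441 + 0.097621 = 0.143062
The terms with actual fire present sum to 0.097621, so
  P(actual fire | detector, ¬burnt toast) = 0.097621 / 0.143062 ≈ 0.6824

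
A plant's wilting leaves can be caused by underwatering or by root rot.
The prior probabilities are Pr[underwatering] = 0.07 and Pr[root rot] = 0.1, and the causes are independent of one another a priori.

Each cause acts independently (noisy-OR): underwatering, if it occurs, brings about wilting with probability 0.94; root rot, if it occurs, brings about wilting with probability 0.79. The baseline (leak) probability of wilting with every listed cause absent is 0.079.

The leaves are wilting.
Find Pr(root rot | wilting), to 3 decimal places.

Under noisy-OR, P(wilting | causes) = 1 − (1−0.079)·∏(1−qᵢ) over the active causes.
P(wilting) = 0.079*0.93*0.9 + 0.80659*0.93*0.1 + 0.94474*0.07*0.9 + 0.988395*0.07*0.1 = 0.066123 + 0.075013 + 0.059519 + 0.006919 = 0.207574
The root rot-present share is 0.075013 + 0.006919 = 0.081932.
P(root rot | wilting) = 0.081932 / 0.207574 ≈ 0.395

Pr(root rot | wilting) ≈ 0.395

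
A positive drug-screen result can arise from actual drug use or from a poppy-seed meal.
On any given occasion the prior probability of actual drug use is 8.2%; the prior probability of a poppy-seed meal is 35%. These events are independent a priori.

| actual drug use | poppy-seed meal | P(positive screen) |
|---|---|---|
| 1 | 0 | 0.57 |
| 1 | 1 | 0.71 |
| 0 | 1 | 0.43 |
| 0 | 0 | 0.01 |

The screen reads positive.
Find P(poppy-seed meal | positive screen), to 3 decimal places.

Weight on poppy-seed meal=true, given the evidence: 0.138159 + 0.020377 = 0.158536
The normalizing constant is 0.01×0.918×0.65 + 0.43×0.918×0.35 + 0.57×0.082×0.65 + 0.71×0.082×0.35 = 0.194884
P(poppy-seed meal | positive screen) = 0.158536/0.194884 ≈ 0.813

P(poppy-seed meal | positive screen) ≈ 0.813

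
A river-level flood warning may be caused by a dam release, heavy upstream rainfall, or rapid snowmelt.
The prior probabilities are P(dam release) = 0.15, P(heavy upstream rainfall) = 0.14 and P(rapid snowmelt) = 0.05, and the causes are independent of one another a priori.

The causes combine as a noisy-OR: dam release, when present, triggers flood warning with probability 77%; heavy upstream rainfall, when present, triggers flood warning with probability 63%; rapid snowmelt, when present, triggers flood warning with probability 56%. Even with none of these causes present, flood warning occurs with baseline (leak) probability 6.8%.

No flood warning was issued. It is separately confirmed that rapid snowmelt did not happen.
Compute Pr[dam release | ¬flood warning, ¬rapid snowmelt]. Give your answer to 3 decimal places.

Pr[dam release | ¬flood warning, ¬rapid snowmelt] ≈ 0.039

Under noisy-OR, P(flood warning | causes) = 1 − (1−0.068)·∏(1−qᵢ) over the active causes.
Numerator (weight on configurations with dam release): 0.027652 + 0.001666 = 0.029318
Normalizer over all consistent configurations: 0.932·0.85·0.86 + 0.34484·0.85·0.14 + 0.21436·0.15·0.86 + 0.079313·0.15·0.14 = 0.751646
Posterior = 0.029318 / 0.751646 ≈ 0.039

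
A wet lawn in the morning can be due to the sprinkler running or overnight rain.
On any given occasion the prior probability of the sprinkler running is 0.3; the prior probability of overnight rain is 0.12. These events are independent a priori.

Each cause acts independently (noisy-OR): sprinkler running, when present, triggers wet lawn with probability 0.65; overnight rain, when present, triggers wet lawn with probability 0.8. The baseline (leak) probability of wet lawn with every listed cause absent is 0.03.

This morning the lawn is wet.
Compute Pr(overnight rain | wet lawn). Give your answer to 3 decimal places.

Under noisy-OR, P(wet lawn | causes) = 1 − (1−0.03)·∏(1−qᵢ) over the active causes.
By total probability over the 4 (sprinkler running, overnight rain) configurations:
  P(wet lawn) = 0.03×0.7×0.88 + 0.806×0.7×0.12 + 0.6605×0.3×0.88 + 0.9321×0.3×0.12
        = 0.018480 + 0.067704 + 0.174372 + 0.033556 = 0.294112
The terms with overnight rain present sum to 0.101260, so
  P(overnight rain | wet lawn) = 0.101260 / 0.294112 ≈ 0.344

Pr(overnight rain | wet lawn) ≈ 0.344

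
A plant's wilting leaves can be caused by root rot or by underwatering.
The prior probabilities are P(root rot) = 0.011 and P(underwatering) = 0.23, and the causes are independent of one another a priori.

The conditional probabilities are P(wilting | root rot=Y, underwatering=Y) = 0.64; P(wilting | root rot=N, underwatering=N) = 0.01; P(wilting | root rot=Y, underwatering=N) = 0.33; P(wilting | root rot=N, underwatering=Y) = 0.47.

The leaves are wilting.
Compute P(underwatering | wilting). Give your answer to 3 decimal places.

P(underwatering | wilting) ≈ 0.912

Sum P(wilting|·) weighted by the priors over the 4 (root rot, underwatering) configurations:
  P(wilting) = 0.01×0.989×0.77 + 0.47×0.989×0.23 + 0.33×0.011×0.77 + 0.64×0.011×0.23
        = 0.007615 + 0.106911 + 0.002795 + 0.001619 = 0.118940
Keeping only the underwatering-present terms gives 0.108530, so
  P(underwatering | wilting) = 0.108530 / 0.118940 ≈ 0.912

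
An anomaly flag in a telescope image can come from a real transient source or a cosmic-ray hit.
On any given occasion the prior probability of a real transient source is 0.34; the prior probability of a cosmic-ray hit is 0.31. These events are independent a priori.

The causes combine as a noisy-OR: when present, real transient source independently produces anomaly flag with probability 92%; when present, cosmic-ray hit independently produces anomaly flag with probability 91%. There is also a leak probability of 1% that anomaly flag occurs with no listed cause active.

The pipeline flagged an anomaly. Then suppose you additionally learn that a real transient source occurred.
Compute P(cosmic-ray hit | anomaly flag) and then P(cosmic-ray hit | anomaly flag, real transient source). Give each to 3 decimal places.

Under noisy-OR, P(anomaly flag | causes) = 1 − (1−0.01)·∏(1−qᵢ) over the active causes.
Numerator (weight on configurations with cosmic-ray hit): 0.186370 + 0.104649 = 0.291019
The normalizing constant is 0.01·0.66·0.69 + 0.9109·0.66·0.31 + 0.9208·0.34·0.69 + 0.992872·0.34·0.31 = 0.511593
P(cosmic-ray hit | anomaly flag) = 0.291019/0.511593 ≈ 0.569

Now also conditioning on real transient source=true:
Numerator (weight on configurations with cosmic-ray hit): 0.992872·0.31 = 0.307790
Normalizer over all consistent configurations: 0.9208·0.69 + 0.992872·0.31 = 0.943142
P(cosmic-ray hit | anomaly flag, real transient source) = 0.307790/0.943142 ≈ 0.326
Conditioning on real transient source lowers the posterior on cosmic-ray hit: the classic explaining-away effect in a common-effect structure.

P(cosmic-ray hit | anomaly flag) ≈ 0.569; P(cosmic-ray hit | anomaly flag, real transient source) ≈ 0.326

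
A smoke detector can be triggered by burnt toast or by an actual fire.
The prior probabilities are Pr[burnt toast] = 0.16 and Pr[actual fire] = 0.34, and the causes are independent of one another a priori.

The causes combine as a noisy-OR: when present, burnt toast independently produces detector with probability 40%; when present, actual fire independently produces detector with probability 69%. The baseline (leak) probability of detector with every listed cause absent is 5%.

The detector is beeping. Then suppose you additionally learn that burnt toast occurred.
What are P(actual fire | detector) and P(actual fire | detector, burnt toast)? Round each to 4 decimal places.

Under noisy-OR, P(detector | causes) = 1 − (1−0.05)·∏(1−qᵢ) over the active causes.
P(detector) = 0.05·0.84·0.66 + 0.7055·0.84·0.34 + 0.43·0.16·0.66 + 0.8233·0.16·0.34 = 0.027720 + 0.201491 + 0.045408 + 0.044788 = 0.319407
Restricting to configurations with actual fire present: 0.201491 + 0.044788 = 0.246279.
So P(actual fire | detector) = 0.246279/0.319407 ≈ 0.7711.

Now condition on the additional information:
Numerator (weight on configurations with actual fire): 0.8233×0.34 = 0.279922
The normalizing constant is 0.43×0.66 + 0.8233×0.34 = 0.563722
Posterior = 0.279922 / 0.563722 ≈ 0.4966
Conditioning on burnt toast lowers the posterior on actual fire: the classic explaining-away effect in a common-effect structure.

P(actual fire | detector) ≈ 0.7711; P(actual fire | detector, burnt toast) ≈ 0.4966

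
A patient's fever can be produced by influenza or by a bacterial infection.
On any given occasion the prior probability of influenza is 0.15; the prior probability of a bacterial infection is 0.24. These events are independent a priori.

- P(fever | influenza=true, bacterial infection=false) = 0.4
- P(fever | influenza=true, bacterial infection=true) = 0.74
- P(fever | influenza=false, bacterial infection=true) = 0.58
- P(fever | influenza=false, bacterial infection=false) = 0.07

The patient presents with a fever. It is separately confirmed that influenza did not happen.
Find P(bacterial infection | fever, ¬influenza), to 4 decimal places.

P(bacterial infection | fever, ¬influenza) ≈ 0.7235

For the numerator, keep only bacterial infection=true terms: 0.58×0.24 = 0.139200
Normalizer over all consistent configurations: 0.07×0.76 + 0.58×0.24 = 0.192400
P(bacterial infection | fever, ¬influenza) = 0.139200/0.192400 ≈ 0.7235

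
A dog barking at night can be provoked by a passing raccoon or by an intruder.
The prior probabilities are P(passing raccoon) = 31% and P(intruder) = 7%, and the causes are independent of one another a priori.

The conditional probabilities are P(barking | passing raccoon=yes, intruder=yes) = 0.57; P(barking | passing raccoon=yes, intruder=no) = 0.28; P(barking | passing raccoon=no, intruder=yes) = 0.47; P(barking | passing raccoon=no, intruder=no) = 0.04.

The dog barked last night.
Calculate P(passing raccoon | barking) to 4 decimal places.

P(barking) = 0.04×0.69×0.93 + 0.47×0.69×0.07 + 0.28×0.31×0.93 + 0.57×0.31×0.07 = 0.025668 + 0.022701 + 0.080724 + 0.012369 = 0.141462
The passing raccoon-present share is 0.080724 + 0.012369 = 0.093093.
P(passing raccoon | barking) = 0.093093 / 0.141462 ≈ 0.6581

P(passing raccoon | barking) ≈ 0.6581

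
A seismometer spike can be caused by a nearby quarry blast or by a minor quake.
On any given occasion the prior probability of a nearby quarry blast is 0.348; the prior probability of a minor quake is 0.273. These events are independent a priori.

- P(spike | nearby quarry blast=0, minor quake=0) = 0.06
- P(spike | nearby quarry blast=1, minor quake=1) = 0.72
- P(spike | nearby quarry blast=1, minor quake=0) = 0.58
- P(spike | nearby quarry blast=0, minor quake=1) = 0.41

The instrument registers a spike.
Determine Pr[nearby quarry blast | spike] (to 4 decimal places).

Pr[nearby quarry blast | spike] ≈ 0.6796

P(spike) = 0.06*0.652*0.727 + 0.41*0.652*0.273 + 0.58*0.348*0.727 + 0.72*0.348*0.273 = 0.028440 + 0.072978 + 0.146738 + 0.068403 = 0.316559
The nearby quarry blast-present share is 0.146738 + 0.068403 = 0.215141.
So P(nearby quarry blast | spike) = 0.215141/0.316559 ≈ 0.6796.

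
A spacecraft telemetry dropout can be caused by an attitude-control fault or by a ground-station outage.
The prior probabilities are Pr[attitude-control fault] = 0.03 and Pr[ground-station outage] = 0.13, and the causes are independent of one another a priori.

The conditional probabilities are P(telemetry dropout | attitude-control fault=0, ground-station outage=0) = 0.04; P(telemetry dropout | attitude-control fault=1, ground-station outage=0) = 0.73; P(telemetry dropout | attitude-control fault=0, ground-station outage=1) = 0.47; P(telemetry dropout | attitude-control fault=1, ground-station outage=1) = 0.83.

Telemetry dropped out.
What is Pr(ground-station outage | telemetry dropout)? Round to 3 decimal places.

By total probability over the 4 (attitude-control fault, ground-station outage) configurations:
  P(telemetry dropout) = 0.04·0.97·0.87 + 0.47·0.97·0.13 + 0.73·0.03·0.87 + 0.83·0.03·0.13
        = 0.033756 + 0.059267 + 0.019053 + 0.003237 = 0.115313
Keeping only the ground-station outage-present terms gives 0.062504, so
  P(ground-station outage | telemetry dropout) = 0.062504 / 0.115313 ≈ 0.542

Pr(ground-station outage | telemetry dropout) ≈ 0.542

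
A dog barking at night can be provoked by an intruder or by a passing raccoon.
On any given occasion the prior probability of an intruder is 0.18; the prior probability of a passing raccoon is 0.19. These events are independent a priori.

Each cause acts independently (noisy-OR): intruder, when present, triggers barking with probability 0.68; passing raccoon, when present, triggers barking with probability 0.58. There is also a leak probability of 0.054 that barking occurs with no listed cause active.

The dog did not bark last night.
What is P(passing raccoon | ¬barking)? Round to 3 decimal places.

P(passing raccoon | ¬barking) ≈ 0.090

Under noisy-OR, P(barking | causes) = 1 − (1−0.054)·∏(1−qᵢ) over the active causes.
P(¬barking) = 0.946*0.82*0.81 + 0.39732*0.82*0.19 + 0.30272*0.18*0.81 + 0.127142*0.18*0.19 = 0.628333 + 0.061902 + 0.044137 + 0.004348 = 0.738720
The passing raccoon-present share is 0.061902 + 0.004348 = 0.066250.
Hence the posterior is 0.066250/0.738720 ≈ 0.090.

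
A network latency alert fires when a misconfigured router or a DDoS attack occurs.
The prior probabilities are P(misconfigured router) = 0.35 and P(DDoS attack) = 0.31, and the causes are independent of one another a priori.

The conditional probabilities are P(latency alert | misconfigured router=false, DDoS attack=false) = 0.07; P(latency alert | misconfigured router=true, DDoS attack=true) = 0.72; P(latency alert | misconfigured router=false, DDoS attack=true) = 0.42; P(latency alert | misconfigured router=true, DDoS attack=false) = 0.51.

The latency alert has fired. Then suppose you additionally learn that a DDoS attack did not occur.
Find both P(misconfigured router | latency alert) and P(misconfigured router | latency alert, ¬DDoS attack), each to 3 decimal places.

Sum P(latency alert|·) weighted by the priors over the 4 (misconfigured router, DDoS attack) configurations:
  P(latency alert) = 0.07*0.65*0.69 + 0.42*0.65*0.31 + 0.51*0.35*0.69 + 0.72*0.35*0.31
        = 0.031395 + 0.084630 + 0.123165 + 0.078120 = 0.317310
The terms with misconfigured router present sum to 0.201285, so
  P(misconfigured router | latency alert) = 0.201285 / 0.317310 ≈ 0.634

Now condition on the additional information:
Enumerate both values of misconfigured router and weight by the priors:
  P(latency alert | ¬DDoS attack) = 0.07*0.65 + 0.51*0.35
        = 0.045500 + 0.178500 = 0.224000
Keeping only the misconfigured router-present terms gives 0.178500, so
  P(misconfigured router | latency alert, ¬DDoS attack) = 0.178500 / 0.224000 ≈ 0.797

P(misconfigured router | latency alert) ≈ 0.634; P(misconfigured router | latency alert, ¬DDoS attack) ≈ 0.797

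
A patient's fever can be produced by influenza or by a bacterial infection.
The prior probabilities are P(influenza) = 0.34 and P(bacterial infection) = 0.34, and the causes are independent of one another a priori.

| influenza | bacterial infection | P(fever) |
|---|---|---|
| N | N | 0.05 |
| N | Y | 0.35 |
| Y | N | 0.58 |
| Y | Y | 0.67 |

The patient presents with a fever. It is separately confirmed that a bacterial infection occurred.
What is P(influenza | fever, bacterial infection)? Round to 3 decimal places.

P(influenza | fever, bacterial infection) ≈ 0.497

P(fever | bacterial infection) = 0.35×0.66 + 0.67×0.34 = 0.231000 + 0.227800 = 0.458800
Of this, 0.227800 comes from 0.67×0.34 (the influenza=true cases).
Hence the posterior is 0.227800/0.458800 ≈ 0.497.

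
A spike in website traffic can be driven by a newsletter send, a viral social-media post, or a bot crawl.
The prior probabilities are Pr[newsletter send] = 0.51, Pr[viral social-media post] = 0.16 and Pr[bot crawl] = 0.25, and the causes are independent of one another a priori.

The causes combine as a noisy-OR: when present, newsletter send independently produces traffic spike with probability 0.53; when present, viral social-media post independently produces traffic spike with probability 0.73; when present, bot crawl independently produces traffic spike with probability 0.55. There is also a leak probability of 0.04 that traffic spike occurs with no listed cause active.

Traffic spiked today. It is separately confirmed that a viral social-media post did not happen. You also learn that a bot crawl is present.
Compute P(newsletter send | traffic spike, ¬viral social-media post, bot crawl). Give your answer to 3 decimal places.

Under noisy-OR, P(traffic spike | causes) = 1 − (1−0.04)·∏(1−qᵢ) over the active causes.
For the numerator, keep only newsletter send=true terms: 0.79696*0.51 = 0.406450
The normalizing constant is 0.568*0.49 + 0.79696*0.51 = 0.684770
P(newsletter send | traffic spike, ¬viral social-media post, bot crawl) = 0.406450/0.684770 ≈ 0.594

P(newsletter send | traffic spike, ¬viral social-media post, bot crawl) ≈ 0.594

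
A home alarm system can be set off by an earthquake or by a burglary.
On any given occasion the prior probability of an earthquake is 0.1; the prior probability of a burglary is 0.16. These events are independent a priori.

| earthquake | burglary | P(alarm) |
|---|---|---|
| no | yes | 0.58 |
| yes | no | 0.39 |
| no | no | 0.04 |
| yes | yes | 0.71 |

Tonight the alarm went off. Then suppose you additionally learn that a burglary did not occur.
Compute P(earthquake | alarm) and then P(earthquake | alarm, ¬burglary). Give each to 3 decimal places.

P(earthquake | alarm) ≈ 0.279; P(earthquake | alarm, ¬burglary) ≈ 0.520

Enumerate the 4 (earthquake, burglary) configurations and weight by the priors:
  P(alarm) = 0.04*0.9*0.84 + 0.58*0.9*0.16 + 0.39*0.1*0.84 + 0.71*0.1*0.16
        = 0.030240 + 0.083520 + 0.032760 + 0.011360 = 0.157880
Keeping only the earthquake-present terms gives 0.044120, so
  P(earthquake | alarm) = 0.044120 / 0.157880 ≈ 0.279

With the extra evidence:
P(alarm | ¬burglary) = 0.04*0.9 + 0.39*0.1 = 0.036000 + 0.039000 = 0.075000
Restricting to configurations with earthquake present: 0.39*0.1 = 0.039000.
P(earthquake | alarm, ¬burglary) = 0.039000 / 0.075000 ≈ 0.520
With burglary excluded, earthquake must carry more of the explanatory weight for the alarm.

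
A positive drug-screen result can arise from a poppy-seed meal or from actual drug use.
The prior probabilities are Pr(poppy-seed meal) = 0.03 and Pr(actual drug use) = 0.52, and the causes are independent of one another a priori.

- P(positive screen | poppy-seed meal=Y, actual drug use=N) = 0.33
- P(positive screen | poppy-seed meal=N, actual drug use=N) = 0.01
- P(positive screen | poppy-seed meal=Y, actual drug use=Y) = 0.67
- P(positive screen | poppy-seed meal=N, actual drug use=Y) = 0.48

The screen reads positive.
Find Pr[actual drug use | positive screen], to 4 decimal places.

Weight on actual drug use=true, given the evidence: 0.242112 + 0.010452 = 0.252564
The normalizing constant is 0.01·0.97·0.48 + 0.48·0.97·0.52 + 0.33·0.03·0.48 + 0.67·0.03·0.52 = 0.261972
Posterior = 0.252564 / 0.261972 ≈ 0.9641

Pr[actual drug use | positive screen] ≈ 0.9641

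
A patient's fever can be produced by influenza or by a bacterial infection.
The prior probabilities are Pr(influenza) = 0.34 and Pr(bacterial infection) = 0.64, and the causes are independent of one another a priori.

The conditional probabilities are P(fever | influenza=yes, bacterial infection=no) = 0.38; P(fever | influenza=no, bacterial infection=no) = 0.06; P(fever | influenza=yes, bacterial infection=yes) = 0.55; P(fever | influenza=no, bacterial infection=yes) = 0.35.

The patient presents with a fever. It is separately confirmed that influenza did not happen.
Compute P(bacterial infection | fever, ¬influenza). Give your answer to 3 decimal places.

Sum P(fever|·) weighted by the priors over both values of bacterial infection:
  P(fever | ¬influenza) = 0.06*0.36 + 0.35*0.64
        = 0.021600 + 0.224000 = 0.245600
Configurations with bacterial infection contribute 0.224000, so
  P(bacterial infection | fever, ¬influenza) = 0.224000 / 0.245600 ≈ 0.912

P(bacterial infection | fever, ¬influenza) ≈ 0.912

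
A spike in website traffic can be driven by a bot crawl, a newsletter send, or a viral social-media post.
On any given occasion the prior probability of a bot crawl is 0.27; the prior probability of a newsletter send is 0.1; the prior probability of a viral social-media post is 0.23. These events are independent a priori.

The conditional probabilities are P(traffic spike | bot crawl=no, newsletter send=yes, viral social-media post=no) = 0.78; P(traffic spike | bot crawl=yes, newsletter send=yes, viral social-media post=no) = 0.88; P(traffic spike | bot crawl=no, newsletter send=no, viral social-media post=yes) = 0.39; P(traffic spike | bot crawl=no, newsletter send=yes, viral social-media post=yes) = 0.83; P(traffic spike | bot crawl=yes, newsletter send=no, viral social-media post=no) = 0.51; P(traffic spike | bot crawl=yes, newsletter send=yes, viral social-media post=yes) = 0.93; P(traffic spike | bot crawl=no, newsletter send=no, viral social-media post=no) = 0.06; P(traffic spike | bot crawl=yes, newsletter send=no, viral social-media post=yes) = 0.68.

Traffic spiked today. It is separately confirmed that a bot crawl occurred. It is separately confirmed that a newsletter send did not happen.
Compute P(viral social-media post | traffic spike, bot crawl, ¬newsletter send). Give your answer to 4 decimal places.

P(viral social-media post | traffic spike, bot crawl, ¬newsletter send) ≈ 0.2848

Numerator (weight on configurations with viral social-media post): 0.68·0.23 = 0.156400
Normalizer over all consistent configurations: 0.51·0.77 + 0.68·0.23 = 0.549100
Posterior = 0.156400 / 0.549100 ≈ 0.2848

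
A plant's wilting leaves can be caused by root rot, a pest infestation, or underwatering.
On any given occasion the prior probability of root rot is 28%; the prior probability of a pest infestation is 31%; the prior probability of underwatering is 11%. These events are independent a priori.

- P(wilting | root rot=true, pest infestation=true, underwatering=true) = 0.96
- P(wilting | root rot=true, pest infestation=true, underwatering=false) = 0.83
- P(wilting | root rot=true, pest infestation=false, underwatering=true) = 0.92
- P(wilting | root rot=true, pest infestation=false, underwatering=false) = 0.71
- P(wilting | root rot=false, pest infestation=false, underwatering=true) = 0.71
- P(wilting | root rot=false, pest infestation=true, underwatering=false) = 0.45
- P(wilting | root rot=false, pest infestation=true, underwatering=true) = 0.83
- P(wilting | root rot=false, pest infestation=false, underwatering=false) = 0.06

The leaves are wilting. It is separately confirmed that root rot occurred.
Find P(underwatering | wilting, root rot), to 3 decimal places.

Weight on underwatering=true, given the evidence: 0.069828 + 0.032736 = 0.102564
The normalizing constant is 0.71×0.69×0.89 + 0.92×0.69×0.11 + 0.83×0.31×0.89 + 0.96×0.31×0.11 = 0.767572
P(underwatering | wilting, root rot) = 0.102564/0.767572 ≈ 0.134

P(underwatering | wilting, root rot) ≈ 0.134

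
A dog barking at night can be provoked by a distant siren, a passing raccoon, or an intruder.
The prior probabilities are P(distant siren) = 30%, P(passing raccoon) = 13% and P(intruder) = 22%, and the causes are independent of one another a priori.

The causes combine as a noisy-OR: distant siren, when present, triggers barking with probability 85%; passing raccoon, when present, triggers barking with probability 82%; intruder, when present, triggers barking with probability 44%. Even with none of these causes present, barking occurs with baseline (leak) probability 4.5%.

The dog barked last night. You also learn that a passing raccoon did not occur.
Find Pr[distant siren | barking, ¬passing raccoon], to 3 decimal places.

Pr[distant siren | barking, ¬passing raccoon] ≈ 0.731

Under noisy-OR, P(barking | causes) = 1 − (1−0.045)·∏(1−qᵢ) over the active causes.
P(barking | ¬passing raccoon) = 0.045·0.7·0.78 + 0.4652·0.7·0.22 + 0.85675·0.3·0.78 + 0.91978·0.3·0.22 = 0.024570 + 0.071641 + 0.200480 + 0.060705 = 0.357396
Of this, 0.261185 comes from 0.200480 + 0.060705 (the distant siren=true cases).
Hence the posterior is 0.261185/0.357396 ≈ 0.731.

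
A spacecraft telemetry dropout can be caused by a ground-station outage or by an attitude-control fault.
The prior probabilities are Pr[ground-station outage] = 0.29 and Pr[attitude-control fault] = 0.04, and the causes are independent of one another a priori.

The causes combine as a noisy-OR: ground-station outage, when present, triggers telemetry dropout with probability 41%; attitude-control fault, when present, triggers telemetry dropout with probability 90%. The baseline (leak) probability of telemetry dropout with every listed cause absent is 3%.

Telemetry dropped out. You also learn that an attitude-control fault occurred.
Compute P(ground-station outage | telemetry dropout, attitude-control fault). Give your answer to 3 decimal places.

Under noisy-OR, P(telemetry dropout | causes) = 1 − (1−0.03)·∏(1−qᵢ) over the active causes.
Enumerate both values of ground-station outage and weight by the priors:
  P(telemetry dropout | attitude-control fault) = 0.903·0.71 + 0.94277·0.29
        = 0.641130 + 0.273403 = 0.914533
Configurations with ground-station outage contribute 0.273403, so
  P(ground-station outage | telemetry dropout, attitude-control fault) = 0.273403 / 0.914533 ≈ 0.299

P(ground-station outage | telemetry dropout, attitude-control fault) ≈ 0.299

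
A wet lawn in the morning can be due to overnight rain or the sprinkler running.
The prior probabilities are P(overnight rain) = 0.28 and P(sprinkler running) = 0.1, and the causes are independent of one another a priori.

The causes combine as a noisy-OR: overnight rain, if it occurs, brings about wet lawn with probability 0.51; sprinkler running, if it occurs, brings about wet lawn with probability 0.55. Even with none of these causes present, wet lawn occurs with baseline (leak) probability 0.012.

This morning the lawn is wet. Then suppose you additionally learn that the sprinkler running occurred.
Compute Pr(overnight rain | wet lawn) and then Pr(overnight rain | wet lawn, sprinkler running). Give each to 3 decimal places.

Under noisy-OR, P(wet lawn | causes) = 1 − (1−0.012)·∏(1−qᵢ) over the active causes.
P(wet lawn) = 0.012*0.72*0.9 + 0.5554*0.72*0.1 + 0.51588*0.28*0.9 + 0.782146*0.28*0.1 = 0.007776 + 0.039989 + 0.130002 + 0.021900 = 0.199667
Of this, 0.151902 comes from 0.130002 + 0.021900 (the overnight rain=true cases).
P(overnight rain | wet lawn) = 0.151902 / 0.199667 ≈ 0.761

Now condition on the additional information:
By total probability over both values of overnight rain:
  P(wet lawn | sprinkler running) = 0.5554×0.72 + 0.782146×0.28
        = 0.399888 + 0.219001 = 0.618889
Keeping only the overnight rain-present terms gives 0.219001, so
  P(overnight rain | wet lawn, sprinkler running) = 0.219001 / 0.618889 ≈ 0.354
This is intercausal reasoning (explaining away): once sprinkler running accounts for the wet lawn, overnight rain becomes less likely.

Pr(overnight rain | wet lawn) ≈ 0.761; Pr(overnight rain | wet lawn, sprinkler running) ≈ 0.354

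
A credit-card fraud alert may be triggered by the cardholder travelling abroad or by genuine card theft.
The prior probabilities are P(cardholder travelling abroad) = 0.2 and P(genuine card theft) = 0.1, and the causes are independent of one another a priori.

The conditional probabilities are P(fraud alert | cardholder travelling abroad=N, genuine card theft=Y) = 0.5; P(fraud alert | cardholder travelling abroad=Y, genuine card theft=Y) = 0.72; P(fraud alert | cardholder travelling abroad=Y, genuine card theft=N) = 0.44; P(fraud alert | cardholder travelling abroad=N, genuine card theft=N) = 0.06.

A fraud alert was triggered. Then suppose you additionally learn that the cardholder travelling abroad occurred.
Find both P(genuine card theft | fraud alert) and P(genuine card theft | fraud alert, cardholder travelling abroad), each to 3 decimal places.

P(fraud alert) = 0.06×0.8×0.9 + 0.5×0.8×0.1 + 0.44×0.2×0.9 + 0.72×0.2×0.1 = 0.043200 + 0.040000 + 0.079200 + 0.014400 = 0.176800
Of this, 0.054400 comes from 0.040000 + 0.014400 (the genuine card theft=true cases).
So P(genuine card theft | fraud alert) = 0.054400/0.176800 ≈ 0.308.

Now also conditioning on cardholder travelling abroad=true:
P(fraud alert | cardholder travelling abroad) = 0.44*0.9 + 0.72*0.1 = 0.396000 + 0.072000 = 0.468000
Restricting to configurations with genuine card theft present: 0.72*0.1 = 0.072000.
So P(genuine card theft | fraud alert, cardholder travelling abroad) = 0.072000/0.468000 ≈ 0.154.
Conditioning on cardholder travelling abroad lowers the posterior on genuine card theft: the classic explaining-away effect in a common-effect structure.

P(genuine card theft | fraud alert) ≈ 0.308; P(genuine card theft | fraud alert, cardholder travelling abroad) ≈ 0.154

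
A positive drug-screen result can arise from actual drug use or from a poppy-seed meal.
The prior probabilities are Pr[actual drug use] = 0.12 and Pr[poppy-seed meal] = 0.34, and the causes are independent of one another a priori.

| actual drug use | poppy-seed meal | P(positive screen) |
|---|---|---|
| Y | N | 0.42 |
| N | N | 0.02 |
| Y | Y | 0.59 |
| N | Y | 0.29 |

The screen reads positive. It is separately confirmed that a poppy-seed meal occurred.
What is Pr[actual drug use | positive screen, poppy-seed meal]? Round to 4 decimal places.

Pr[actual drug use | positive screen, poppy-seed meal] ≈ 0.2172

For the numerator, keep only actual drug use=true terms: 0.59×0.12 = 0.070800
Normalizer over all consistent configurations: 0.29×0.88 + 0.59×0.12 = 0.326000
P(actual drug use | positive screen, poppy-seed meal) = 0.070800/0.326000 ≈ 0.2172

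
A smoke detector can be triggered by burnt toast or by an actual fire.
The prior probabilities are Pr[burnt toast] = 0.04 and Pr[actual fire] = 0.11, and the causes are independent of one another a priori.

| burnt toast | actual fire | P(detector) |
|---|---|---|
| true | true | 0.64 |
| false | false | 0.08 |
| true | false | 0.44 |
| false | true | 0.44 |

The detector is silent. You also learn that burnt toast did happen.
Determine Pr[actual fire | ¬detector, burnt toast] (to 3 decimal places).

P(¬detector | burnt toast) = 0.56×0.89 + 0.36×0.11 = 0.498400 + 0.039600 = 0.538000
Restricting to configurations with actual fire present: 0.36×0.11 = 0.039600.
Hence the posterior is 0.039600/0.538000 ≈ 0.074.

Pr[actual fire | ¬detector, burnt toast] ≈ 0.074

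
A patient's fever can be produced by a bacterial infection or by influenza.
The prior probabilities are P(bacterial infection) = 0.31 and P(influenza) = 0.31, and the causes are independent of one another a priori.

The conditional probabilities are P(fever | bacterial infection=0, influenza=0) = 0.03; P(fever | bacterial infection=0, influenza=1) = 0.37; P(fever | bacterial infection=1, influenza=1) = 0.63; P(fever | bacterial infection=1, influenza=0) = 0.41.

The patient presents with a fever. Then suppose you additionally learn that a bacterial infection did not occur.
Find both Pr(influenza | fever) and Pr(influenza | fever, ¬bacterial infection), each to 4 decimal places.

Numerator (weight on configurations with influenza): 0.079143 + 0.060543 = 0.139686
The normalizing constant is 0.03*0.69*0.69 + 0.37*0.69*0.31 + 0.41*0.31*0.69 + 0.63*0.31*0.31 = 0.241668
P(influenza | fever) = 0.139686/0.241668 ≈ 0.5780

Now condition on the additional information:
Weight on influenza=true, given the evidence: 0.37·0.31 = 0.114700
The normalizing constant is 0.03·0.69 + 0.37·0.31 = 0.135400
P(influenza | fever, ¬bacterial infection) = 0.114700/0.135400 ≈ 0.8471
With bacterial infection excluded, influenza must carry more of the explanatory weight for the fever.

Pr(influenza | fever) ≈ 0.5780; Pr(influenza | fever, ¬bacterial infection) ≈ 0.8471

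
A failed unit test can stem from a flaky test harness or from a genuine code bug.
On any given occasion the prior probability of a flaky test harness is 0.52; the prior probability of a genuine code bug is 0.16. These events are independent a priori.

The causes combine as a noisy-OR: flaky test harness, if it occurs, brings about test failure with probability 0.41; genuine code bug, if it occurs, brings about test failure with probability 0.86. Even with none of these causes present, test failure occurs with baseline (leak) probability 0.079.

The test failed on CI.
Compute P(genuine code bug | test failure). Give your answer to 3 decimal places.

P(genuine code bug | test failure) ≈ 0.383

Under noisy-OR, P(test failure | causes) = 1 − (1−0.079)·∏(1−qᵢ) over the active causes.
Enumerate the 4 (flaky test harness, genuine code bug) configurations and weight by the priors:
  P(test failure) = 0.079*0.48*0.84 + 0.87106*0.48*0.16 + 0.45661*0.52*0.84 + 0.923925*0.52*0.16
        = 0.031853 + 0.066897 + 0.199447 + 0.076871 = 0.375068
Keeping only the genuine code bug-present terms gives 0.143768, so
  P(genuine code bug | test failure) = 0.143768 / 0.375068 ≈ 0.383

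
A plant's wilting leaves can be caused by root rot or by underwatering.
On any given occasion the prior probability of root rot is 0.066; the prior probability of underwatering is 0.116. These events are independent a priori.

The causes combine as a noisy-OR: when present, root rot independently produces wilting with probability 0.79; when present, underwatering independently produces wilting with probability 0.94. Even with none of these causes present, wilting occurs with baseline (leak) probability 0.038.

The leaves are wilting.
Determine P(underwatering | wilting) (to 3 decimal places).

Under noisy-OR, P(wilting | causes) = 1 − (1−0.038)·∏(1−qᵢ) over the active causes.
P(wilting) = 0.038·0.934·0.884 + 0.94228·0.934·0.116 + 0.79798·0.066·0.884 + 0.987879·0.066·0.116 = 0.031375 + 0.102090 + 0.046557 + 0.007563 = 0.187585
Of this, 0.109653 comes from 0.102090 + 0.007563 (the underwatering=true cases).
P(underwatering | wilting) = 0.109653 / 0.187585 ≈ 0.585

P(underwatering | wilting) ≈ 0.585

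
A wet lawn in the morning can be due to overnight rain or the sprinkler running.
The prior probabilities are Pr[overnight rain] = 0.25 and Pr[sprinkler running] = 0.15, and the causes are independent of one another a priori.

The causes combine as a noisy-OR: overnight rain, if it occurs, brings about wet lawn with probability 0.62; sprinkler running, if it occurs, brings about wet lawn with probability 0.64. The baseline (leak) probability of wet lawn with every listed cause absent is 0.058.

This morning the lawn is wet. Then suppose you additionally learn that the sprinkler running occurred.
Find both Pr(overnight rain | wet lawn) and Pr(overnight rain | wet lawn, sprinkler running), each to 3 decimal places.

Under noisy-OR, P(wet lawn | causes) = 1 − (1−0.058)·∏(1−qᵢ) over the active causes.
For the numerator, keep only overnight rain=true terms: 0.136434 + 0.032668 = 0.169102
Normalizer over all consistent configurations: 0.058·0.75·0.85 + 0.66088·0.75·0.15 + 0.64204·0.25·0.85 + 0.871134·0.25·0.15 = 0.280426
P(overnight rain | wet lawn) = 0.169102/0.280426 ≈ 0.603

Now condition on the additional information:
Sum P(wet lawn|·) weighted by the priors over both values of overnight rain:
  P(wet lawn | sprinkler running) = 0.66088×0.75 + 0.871134×0.25
        = 0.495660 + 0.217783 = 0.713443
Keeping only the overnight rain-present terms gives 0.217783, so
  P(overnight rain | wet lawn, sprinkler running) = 0.217783 / 0.713443 ≈ 0.305
— sprinkler running explains away the evidence for overnight rain.

Pr(overnight rain | wet lawn) ≈ 0.603; Pr(overnight rain | wet lawn, sprinkler running) ≈ 0.305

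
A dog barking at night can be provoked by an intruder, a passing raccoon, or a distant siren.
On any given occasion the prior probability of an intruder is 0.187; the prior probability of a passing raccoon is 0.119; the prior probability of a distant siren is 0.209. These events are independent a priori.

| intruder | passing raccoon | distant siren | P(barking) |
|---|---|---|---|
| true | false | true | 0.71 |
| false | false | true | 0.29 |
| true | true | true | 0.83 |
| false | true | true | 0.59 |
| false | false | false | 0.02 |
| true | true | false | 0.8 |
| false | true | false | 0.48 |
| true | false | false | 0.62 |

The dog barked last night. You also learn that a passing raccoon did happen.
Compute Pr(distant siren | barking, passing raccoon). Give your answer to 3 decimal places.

Enumerate the 4 (intruder, distant siren) configurations and weight by the priors:
  P(barking | passing raccoon) = 0.48·0.813·0.791 + 0.59·0.813·0.209 + 0.8·0.187·0.791 + 0.83·0.187·0.209
        = 0.308680 + 0.100251 + 0.118334 + 0.032439 = 0.559704
Keeping only the distant siren-present terms gives 0.132690, so
  P(distant siren | barking, passing raccoon) = 0.132690 / 0.559704 ≈ 0.237

Pr(distant siren | barking, passing raccoon) ≈ 0.237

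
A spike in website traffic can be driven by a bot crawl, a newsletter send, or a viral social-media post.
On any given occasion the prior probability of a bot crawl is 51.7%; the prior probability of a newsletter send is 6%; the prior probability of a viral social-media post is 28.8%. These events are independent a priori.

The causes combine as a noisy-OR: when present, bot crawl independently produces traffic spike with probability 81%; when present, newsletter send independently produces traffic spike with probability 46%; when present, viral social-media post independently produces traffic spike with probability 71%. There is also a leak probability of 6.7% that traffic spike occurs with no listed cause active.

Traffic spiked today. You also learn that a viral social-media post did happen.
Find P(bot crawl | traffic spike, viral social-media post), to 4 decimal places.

Under noisy-OR, P(traffic spike | causes) = 1 − (1−0.067)·∏(1−qᵢ) over the active causes.
By total probability over the 4 (bot crawl, newsletter send) configurations:
  P(traffic spike | viral social-media post) = 0.72943·0.483·0.94 + 0.853892·0.483·0.06 + 0.948592·0.517·0.94 + 0.97224·0.517·0.06
        = 0.331176 + 0.024746 + 0.460997 + 0.030159 = 0.847078
Keeping only the bot crawl-present terms gives 0.491156, so
  P(bot crawl | traffic spike, viral social-media post) = 0.491156 / 0.847078 ≈ 0.5798

P(bot crawl | traffic spike, viral social-media post) ≈ 0.5798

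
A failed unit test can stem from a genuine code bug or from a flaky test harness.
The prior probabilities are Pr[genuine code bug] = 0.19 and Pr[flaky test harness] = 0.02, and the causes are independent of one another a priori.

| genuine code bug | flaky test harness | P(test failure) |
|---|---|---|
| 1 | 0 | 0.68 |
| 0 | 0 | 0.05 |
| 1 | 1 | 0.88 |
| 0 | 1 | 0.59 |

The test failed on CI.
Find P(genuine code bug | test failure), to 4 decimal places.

By total probability over the 4 (genuine code bug, flaky test harness) configurations:
  P(test failure) = 0.05×0.81×0.98 + 0.59×0.81×0.02 + 0.68×0.19×0.98 + 0.88×0.19×0.02
        = 0.039690 + 0.009558 + 0.126616 + 0.003344 = 0.179208
Keeping only the genuine code bug-present terms gives 0.129960, so
  P(genuine code bug | test failure) = 0.129960 / 0.179208 ≈ 0.7252

P(genuine code bug | test failure) ≈ 0.7252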